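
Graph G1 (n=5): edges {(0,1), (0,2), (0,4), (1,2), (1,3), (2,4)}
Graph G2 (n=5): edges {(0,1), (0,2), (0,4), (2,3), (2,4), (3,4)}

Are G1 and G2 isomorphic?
Yes, isomorphic

The graphs are isomorphic.
One valid mapping φ: V(G1) → V(G2): 0→4, 1→0, 2→2, 3→1, 4→3

Verify φ preserves adjacency — for each edge of G1, its image is an edge of G2:
  (0,1) → (φ(0),φ(1)) = (0,4) ∈ E(G2) ✓
  (0,2) → (φ(0),φ(2)) = (2,4) ∈ E(G2) ✓
  (0,4) → (φ(0),φ(4)) = (3,4) ∈ E(G2) ✓
  (1,2) → (φ(1),φ(2)) = (0,2) ∈ E(G2) ✓
  (1,3) → (φ(1),φ(3)) = (0,1) ∈ E(G2) ✓
  (2,4) → (φ(2),φ(4)) = (2,3) ∈ E(G2) ✓
All 6 edges of G1 map to edges of G2, and |E(G1)| = |E(G2)| = 6, so φ is a bijection on edges as well as vertices. Hence G1 ≅ G2.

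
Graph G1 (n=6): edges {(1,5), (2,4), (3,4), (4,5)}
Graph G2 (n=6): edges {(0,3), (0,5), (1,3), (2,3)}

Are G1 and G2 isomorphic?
Yes, isomorphic

The graphs are isomorphic.
One valid mapping φ: V(G1) → V(G2): 0→4, 1→5, 2→1, 3→2, 4→3, 5→0

Verify φ preserves adjacency — for each edge of G1, its image is an edge of G2:
  (1,5) → (φ(1),φ(5)) = (0,5) ∈ E(G2) ✓
  (2,4) → (φ(2),φ(4)) = (1,3) ∈ E(G2) ✓
  (3,4) → (φ(3),φ(4)) = (2,3) ∈ E(G2) ✓
  (4,5) → (φ(4),φ(5)) = (0,3) ∈ E(G2) ✓
All 4 edges of G1 map to edges of G2, and |E(G1)| = |E(G2)| = 4, so φ is a bijection on edges as well as vertices. Hence G1 ≅ G2.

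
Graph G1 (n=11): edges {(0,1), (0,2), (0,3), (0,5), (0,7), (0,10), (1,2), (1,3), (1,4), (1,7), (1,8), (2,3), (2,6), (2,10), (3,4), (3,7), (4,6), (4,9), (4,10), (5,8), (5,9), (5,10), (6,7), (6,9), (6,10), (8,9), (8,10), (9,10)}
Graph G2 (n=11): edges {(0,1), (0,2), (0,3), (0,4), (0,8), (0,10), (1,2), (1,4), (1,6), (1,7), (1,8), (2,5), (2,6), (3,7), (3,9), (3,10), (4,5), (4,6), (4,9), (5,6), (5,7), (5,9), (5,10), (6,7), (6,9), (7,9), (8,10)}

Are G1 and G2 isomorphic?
No, not isomorphic

The graphs are NOT isomorphic.

Counting triangles (3-cliques): G1 has 19, G2 has 17.
Triangle count is an isomorphism invariant, so differing triangle counts rule out isomorphism.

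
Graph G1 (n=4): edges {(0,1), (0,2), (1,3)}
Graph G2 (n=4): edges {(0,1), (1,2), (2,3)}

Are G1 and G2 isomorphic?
Yes, isomorphic

The graphs are isomorphic.
One valid mapping φ: V(G1) → V(G2): 0→2, 1→1, 2→3, 3→0

Verify φ preserves adjacency — for each edge of G1, its image is an edge of G2:
  (0,1) → (φ(0),φ(1)) = (1,2) ∈ E(G2) ✓
  (0,2) → (φ(0),φ(2)) = (2,3) ∈ E(G2) ✓
  (1,3) → (φ(1),φ(3)) = (0,1) ∈ E(G2) ✓
All 3 edges of G1 map to edges of G2, and |E(G1)| = |E(G2)| = 3, so φ is a bijection on edges as well as vertices. Hence G1 ≅ G2.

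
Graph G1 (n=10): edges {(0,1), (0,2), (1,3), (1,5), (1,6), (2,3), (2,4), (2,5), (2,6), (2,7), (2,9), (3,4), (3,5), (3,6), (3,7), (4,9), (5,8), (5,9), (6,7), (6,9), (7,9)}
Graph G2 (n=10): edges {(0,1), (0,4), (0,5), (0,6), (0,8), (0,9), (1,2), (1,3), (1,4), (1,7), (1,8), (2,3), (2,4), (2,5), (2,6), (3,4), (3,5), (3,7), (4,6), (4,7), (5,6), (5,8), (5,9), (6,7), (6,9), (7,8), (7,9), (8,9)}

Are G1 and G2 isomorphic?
No, not isomorphic

The graphs are NOT isomorphic.

Degrees in G1: deg(0)=2, deg(1)=4, deg(2)=7, deg(3)=6, deg(4)=3, deg(5)=5, deg(6)=5, deg(7)=4, deg(8)=1, deg(9)=5.
Sorted degree sequence of G1: [7, 6, 5, 5, 5, 4, 4, 3, 2, 1].
Degrees in G2: deg(0)=6, deg(1)=6, deg(2)=5, deg(3)=5, deg(4)=6, deg(5)=6, deg(6)=6, deg(7)=6, deg(8)=5, deg(9)=5.
Sorted degree sequence of G2: [6, 6, 6, 6, 6, 6, 5, 5, 5, 5].
The (sorted) degree sequence is an isomorphism invariant, so since G1 and G2 have different degree sequences they cannot be isomorphic.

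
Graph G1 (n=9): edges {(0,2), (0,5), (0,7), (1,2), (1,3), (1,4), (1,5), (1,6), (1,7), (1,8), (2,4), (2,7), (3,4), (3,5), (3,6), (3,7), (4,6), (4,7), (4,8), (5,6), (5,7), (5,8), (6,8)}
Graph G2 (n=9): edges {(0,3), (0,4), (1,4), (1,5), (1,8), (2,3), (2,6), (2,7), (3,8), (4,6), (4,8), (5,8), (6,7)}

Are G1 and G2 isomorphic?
No, not isomorphic

The graphs are NOT isomorphic.

Degrees in G1: deg(0)=3, deg(1)=7, deg(2)=4, deg(3)=5, deg(4)=6, deg(5)=6, deg(6)=5, deg(7)=6, deg(8)=4.
Sorted degree sequence of G1: [7, 6, 6, 6, 5, 5, 4, 4, 3].
Degrees in G2: deg(0)=2, deg(1)=3, deg(2)=3, deg(3)=3, deg(4)=4, deg(5)=2, deg(6)=3, deg(7)=2, deg(8)=4.
Sorted degree sequence of G2: [4, 4, 3, 3, 3, 3, 2, 2, 2].
The (sorted) degree sequence is an isomorphism invariant, so since G1 and G2 have different degree sequences they cannot be isomorphic.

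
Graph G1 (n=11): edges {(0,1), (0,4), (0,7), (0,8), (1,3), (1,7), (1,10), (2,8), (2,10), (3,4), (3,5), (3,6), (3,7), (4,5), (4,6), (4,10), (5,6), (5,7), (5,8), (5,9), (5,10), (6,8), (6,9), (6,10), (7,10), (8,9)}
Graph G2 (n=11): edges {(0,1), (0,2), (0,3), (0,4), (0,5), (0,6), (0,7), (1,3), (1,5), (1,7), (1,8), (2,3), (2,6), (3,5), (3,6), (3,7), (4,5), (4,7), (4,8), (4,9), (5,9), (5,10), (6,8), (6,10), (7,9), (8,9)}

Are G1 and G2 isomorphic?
Yes, isomorphic

The graphs are isomorphic.
One valid mapping φ: V(G1) → V(G2): 0→8, 1→9, 2→10, 3→7, 4→1, 5→0, 6→3, 7→4, 8→6, 9→2, 10→5

Verify φ preserves adjacency — for each edge of G1, its image is an edge of G2:
  (0,1) → (φ(0),φ(1)) = (8,9) ∈ E(G2) ✓
  (0,4) → (φ(0),φ(4)) = (1,8) ∈ E(G2) ✓
  (0,7) → (φ(0),φ(7)) = (4,8) ∈ E(G2) ✓
  (0,8) → (φ(0),φ(8)) = (6,8) ∈ E(G2) ✓
  (1,3) → (φ(1),φ(3)) = (7,9) ∈ E(G2) ✓
  (1,7) → (φ(1),φ(7)) = (4,9) ∈ E(G2) ✓
  (1,10) → (φ(1),φ(10)) = (5,9) ∈ E(G2) ✓
  (2,8) → (φ(2),φ(8)) = (6,10) ∈ E(G2) ✓
  (2,10) → (φ(2),φ(10)) = (5,10) ∈ E(G2) ✓
  (3,4) → (φ(3),φ(4)) = (1,7) ∈ E(G2) ✓
  (3,5) → (φ(3),φ(5)) = (0,7) ∈ E(G2) ✓
  (3,6) → (φ(3),φ(6)) = (3,7) ∈ E(G2) ✓
  (3,7) → (φ(3),φ(7)) = (4,7) ∈ E(G2) ✓
  (4,5) → (φ(4),φ(5)) = (0,1) ∈ E(G2) ✓
  (4,6) → (φ(4),φ(6)) = (1,3) ∈ E(G2) ✓
  (4,10) → (φ(4),φ(10)) = (1,5) ∈ E(G2) ✓
  (5,6) → (φ(5),φ(6)) = (0,3) ∈ E(G2) ✓
  (5,7) → (φ(5),φ(7)) = (0,4) ∈ E(G2) ✓
  (5,8) → (φ(5),φ(8)) = (0,6) ∈ E(G2) ✓
  (5,9) → (φ(5),φ(9)) = (0,2) ∈ E(G2) ✓
  (5,10) → (φ(5),φ(10)) = (0,5) ∈ E(G2) ✓
  (6,8) → (φ(6),φ(8)) = (3,6) ∈ E(G2) ✓
  (6,9) → (φ(6),φ(9)) = (2,3) ∈ E(G2) ✓
  (6,10) → (φ(6),φ(10)) = (3,5) ∈ E(G2) ✓
  (7,10) → (φ(7),φ(10)) = (4,5) ∈ E(G2) ✓
  (8,9) → (φ(8),φ(9)) = (2,6) ∈ E(G2) ✓
All 26 edges of G1 map to edges of G2, and |E(G1)| = |E(G2)| = 26, so φ is a bijection on edges as well as vertices. Hence G1 ≅ G2.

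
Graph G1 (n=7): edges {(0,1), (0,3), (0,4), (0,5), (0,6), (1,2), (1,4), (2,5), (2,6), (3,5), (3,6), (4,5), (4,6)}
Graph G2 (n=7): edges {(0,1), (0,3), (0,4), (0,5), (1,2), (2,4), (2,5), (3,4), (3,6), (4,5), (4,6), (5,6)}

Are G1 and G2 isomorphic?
No, not isomorphic

The graphs are NOT isomorphic.

Degrees in G1: deg(0)=5, deg(1)=3, deg(2)=3, deg(3)=3, deg(4)=4, deg(5)=4, deg(6)=4.
Sorted degree sequence of G1: [5, 4, 4, 4, 3, 3, 3].
Degrees in G2: deg(0)=4, deg(1)=2, deg(2)=3, deg(3)=3, deg(4)=5, deg(5)=4, deg(6)=3.
Sorted degree sequence of G2: [5, 4, 4, 3, 3, 3, 2].
The (sorted) degree sequence is an isomorphism invariant, so since G1 and G2 have different degree sequences they cannot be isomorphic.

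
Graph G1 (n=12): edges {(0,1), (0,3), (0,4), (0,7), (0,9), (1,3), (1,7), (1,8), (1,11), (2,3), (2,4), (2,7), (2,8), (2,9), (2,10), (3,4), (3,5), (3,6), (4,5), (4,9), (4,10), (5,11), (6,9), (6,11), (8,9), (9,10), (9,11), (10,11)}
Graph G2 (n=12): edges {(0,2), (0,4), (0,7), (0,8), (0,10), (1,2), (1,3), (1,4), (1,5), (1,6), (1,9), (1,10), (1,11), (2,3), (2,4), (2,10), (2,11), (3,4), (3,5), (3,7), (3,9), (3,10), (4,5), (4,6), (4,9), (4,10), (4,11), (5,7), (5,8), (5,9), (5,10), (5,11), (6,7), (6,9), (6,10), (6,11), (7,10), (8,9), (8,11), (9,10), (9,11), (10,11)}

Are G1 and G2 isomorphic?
No, not isomorphic

The graphs are NOT isomorphic.

Counting triangles (3-cliques): G1 has 13, G2 has 60.
Triangle count is an isomorphism invariant, so differing triangle counts rule out isomorphism.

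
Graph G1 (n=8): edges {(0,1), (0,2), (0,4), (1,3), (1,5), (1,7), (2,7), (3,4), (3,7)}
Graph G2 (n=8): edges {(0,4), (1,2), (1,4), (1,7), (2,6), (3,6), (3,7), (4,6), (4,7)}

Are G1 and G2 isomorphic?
Yes, isomorphic

The graphs are isomorphic.
One valid mapping φ: V(G1) → V(G2): 0→6, 1→4, 2→3, 3→1, 4→2, 5→0, 6→5, 7→7

Verify φ preserves adjacency — for each edge of G1, its image is an edge of G2:
  (0,1) → (φ(0),φ(1)) = (4,6) ∈ E(G2) ✓
  (0,2) → (φ(0),φ(2)) = (3,6) ∈ E(G2) ✓
  (0,4) → (φ(0),φ(4)) = (2,6) ∈ E(G2) ✓
  (1,3) → (φ(1),φ(3)) = (1,4) ∈ E(G2) ✓
  (1,5) → (φ(1),φ(5)) = (0,4) ∈ E(G2) ✓
  (1,7) → (φ(1),φ(7)) = (4,7) ∈ E(G2) ✓
  (2,7) → (φ(2),φ(7)) = (3,7) ∈ E(G2) ✓
  (3,4) → (φ(3),φ(4)) = (1,2) ∈ E(G2) ✓
  (3,7) → (φ(3),φ(7)) = (1,7) ∈ E(G2) ✓
All 9 edges of G1 map to edges of G2, and |E(G1)| = |E(G2)| = 9, so φ is a bijection on edges as well as vertices. Hence G1 ≅ G2.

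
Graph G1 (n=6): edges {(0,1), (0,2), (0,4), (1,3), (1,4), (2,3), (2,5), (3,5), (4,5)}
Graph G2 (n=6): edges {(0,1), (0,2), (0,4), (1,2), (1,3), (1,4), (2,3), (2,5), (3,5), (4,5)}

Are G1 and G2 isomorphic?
No, not isomorphic

The graphs are NOT isomorphic.

Counting edges: G1 has 9 edge(s); G2 has 10 edge(s).
Edge count is an isomorphism invariant (a bijection on vertices induces a bijection on edges), so differing edge counts rule out isomorphism.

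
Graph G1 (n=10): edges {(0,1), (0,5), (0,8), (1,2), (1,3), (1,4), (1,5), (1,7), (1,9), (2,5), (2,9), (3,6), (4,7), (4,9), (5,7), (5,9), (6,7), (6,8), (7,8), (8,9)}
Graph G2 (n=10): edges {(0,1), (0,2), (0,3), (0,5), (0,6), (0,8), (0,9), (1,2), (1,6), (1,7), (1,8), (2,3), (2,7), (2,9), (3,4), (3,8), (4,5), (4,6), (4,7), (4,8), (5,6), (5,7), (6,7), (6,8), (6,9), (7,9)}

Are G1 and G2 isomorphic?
No, not isomorphic

The graphs are NOT isomorphic.

Counting triangles (3-cliques): G1 has 9, G2 has 20.
Triangle count is an isomorphism invariant, so differing triangle counts rule out isomorphism.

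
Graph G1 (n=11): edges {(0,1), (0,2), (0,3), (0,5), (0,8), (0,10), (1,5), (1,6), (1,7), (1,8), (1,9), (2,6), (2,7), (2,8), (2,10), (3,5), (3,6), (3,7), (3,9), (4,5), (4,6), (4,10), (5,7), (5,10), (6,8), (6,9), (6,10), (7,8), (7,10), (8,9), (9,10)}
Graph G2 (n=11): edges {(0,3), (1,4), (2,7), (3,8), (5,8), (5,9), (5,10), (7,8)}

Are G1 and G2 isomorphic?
No, not isomorphic

The graphs are NOT isomorphic.

Connected components of G1: 1 component(s) with vertex sets [[0, 1, 2, 3, 4, 5, 6, 7, 8, 9, 10]], sizes [11].
Connected components of G2: 3 component(s) with vertex sets [[6], [1, 4], [0, 2, 3, 5, 7, 8, 9, 10]], sizes [1, 2, 8].
The number of connected components (and the multiset of component sizes) is an isomorphism invariant — an isomorphism maps each component of G1 bijectively onto a component of G2. Since G1 has 1 component(s) and G2 has 3, they cannot be isomorphic.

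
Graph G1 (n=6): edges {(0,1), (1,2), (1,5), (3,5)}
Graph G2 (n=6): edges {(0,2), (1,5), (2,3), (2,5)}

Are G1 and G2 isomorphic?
Yes, isomorphic

The graphs are isomorphic.
One valid mapping φ: V(G1) → V(G2): 0→0, 1→2, 2→3, 3→1, 4→4, 5→5

Verify φ preserves adjacency — for each edge of G1, its image is an edge of G2:
  (0,1) → (φ(0),φ(1)) = (0,2) ∈ E(G2) ✓
  (1,2) → (φ(1),φ(2)) = (2,3) ∈ E(G2) ✓
  (1,5) → (φ(1),φ(5)) = (2,5) ∈ E(G2) ✓
  (3,5) → (φ(3),φ(5)) = (1,5) ∈ E(G2) ✓
All 4 edges of G1 map to edges of G2, and |E(G1)| = |E(G2)| = 4, so φ is a bijection on edges as well as vertices. Hence G1 ≅ G2.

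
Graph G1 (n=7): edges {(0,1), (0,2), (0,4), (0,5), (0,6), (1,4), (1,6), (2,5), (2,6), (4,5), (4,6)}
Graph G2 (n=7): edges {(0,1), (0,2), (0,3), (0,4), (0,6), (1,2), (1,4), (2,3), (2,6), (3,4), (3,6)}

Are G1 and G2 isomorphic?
Yes, isomorphic

The graphs are isomorphic.
One valid mapping φ: V(G1) → V(G2): 0→0, 1→6, 2→4, 3→5, 4→2, 5→1, 6→3

Verify φ preserves adjacency — for each edge of G1, its image is an edge of G2:
  (0,1) → (φ(0),φ(1)) = (0,6) ∈ E(G2) ✓
  (0,2) → (φ(0),φ(2)) = (0,4) ∈ E(G2) ✓
  (0,4) → (φ(0),φ(4)) = (0,2) ∈ E(G2) ✓
  (0,5) → (φ(0),φ(5)) = (0,1) ∈ E(G2) ✓
  (0,6) → (φ(0),φ(6)) = (0,3) ∈ E(G2) ✓
  (1,4) → (φ(1),φ(4)) = (2,6) ∈ E(G2) ✓
  (1,6) → (φ(1),φ(6)) = (3,6) ∈ E(G2) ✓
  (2,5) → (φ(2),φ(5)) = (1,4) ∈ E(G2) ✓
  (2,6) → (φ(2),φ(6)) = (3,4) ∈ E(G2) ✓
  (4,5) → (φ(4),φ(5)) = (1,2) ∈ E(G2) ✓
  (4,6) → (φ(4),φ(6)) = (2,3) ∈ E(G2) ✓
All 11 edges of G1 map to edges of G2, and |E(G1)| = |E(G2)| = 11, so φ is a bijection on edges as well as vertices. Hence G1 ≅ G2.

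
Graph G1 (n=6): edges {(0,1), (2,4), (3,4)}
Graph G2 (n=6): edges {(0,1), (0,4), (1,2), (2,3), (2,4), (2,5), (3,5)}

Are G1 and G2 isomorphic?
No, not isomorphic

The graphs are NOT isomorphic.

Connected components of G1: 3 component(s) with vertex sets [[5], [0, 1], [2, 3, 4]], sizes [1, 2, 3].
Connected components of G2: 1 component(s) with vertex sets [[0, 1, 2, 3, 4, 5]], sizes [6].
The number of connected components (and the multiset of component sizes) is an isomorphism invariant — an isomorphism maps each component of G1 bijectively onto a component of G2. Since G1 has 3 component(s) and G2 has 1, they cannot be isomorphic.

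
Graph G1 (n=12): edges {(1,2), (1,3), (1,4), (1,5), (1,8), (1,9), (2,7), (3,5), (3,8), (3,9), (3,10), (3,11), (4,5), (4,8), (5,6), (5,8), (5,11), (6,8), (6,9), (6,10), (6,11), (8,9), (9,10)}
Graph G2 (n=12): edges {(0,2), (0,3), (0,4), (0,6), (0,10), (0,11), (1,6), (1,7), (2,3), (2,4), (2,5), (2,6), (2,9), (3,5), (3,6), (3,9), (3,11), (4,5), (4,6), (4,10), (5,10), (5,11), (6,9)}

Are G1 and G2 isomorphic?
Yes, isomorphic

The graphs are isomorphic.
One valid mapping φ: V(G1) → V(G2): 0→8, 1→6, 2→1, 3→0, 4→9, 5→3, 6→5, 7→7, 8→2, 9→4, 10→10, 11→11

Verify φ preserves adjacency — for each edge of G1, its image is an edge of G2:
  (1,2) → (φ(1),φ(2)) = (1,6) ∈ E(G2) ✓
  (1,3) → (φ(1),φ(3)) = (0,6) ∈ E(G2) ✓
  (1,4) → (φ(1),φ(4)) = (6,9) ∈ E(G2) ✓
  (1,5) → (φ(1),φ(5)) = (3,6) ∈ E(G2) ✓
  (1,8) → (φ(1),φ(8)) = (2,6) ∈ E(G2) ✓
  (1,9) → (φ(1),φ(9)) = (4,6) ∈ E(G2) ✓
  (2,7) → (φ(2),φ(7)) = (1,7) ∈ E(G2) ✓
  (3,5) → (φ(3),φ(5)) = (0,3) ∈ E(G2) ✓
  (3,8) → (φ(3),φ(8)) = (0,2) ∈ E(G2) ✓
  (3,9) → (φ(3),φ(9)) = (0,4) ∈ E(G2) ✓
  (3,10) → (φ(3),φ(10)) = (0,10) ∈ E(G2) ✓
  (3,11) → (φ(3),φ(11)) = (0,11) ∈ E(G2) ✓
  (4,5) → (φ(4),φ(5)) = (3,9) ∈ E(G2) ✓
  (4,8) → (φ(4),φ(8)) = (2,9) ∈ E(G2) ✓
  (5,6) → (φ(5),φ(6)) = (3,5) ∈ E(G2) ✓
  (5,8) → (φ(5),φ(8)) = (2,3) ∈ E(G2) ✓
  (5,11) → (φ(5),φ(11)) = (3,11) ∈ E(G2) ✓
  (6,8) → (φ(6),φ(8)) = (2,5) ∈ E(G2) ✓
  (6,9) → (φ(6),φ(9)) = (4,5) ∈ E(G2) ✓
  (6,10) → (φ(6),φ(10)) = (5,10) ∈ E(G2) ✓
  (6,11) → (φ(6),φ(11)) = (5,11) ∈ E(G2) ✓
  (8,9) → (φ(8),φ(9)) = (2,4) ∈ E(G2) ✓
  (9,10) → (φ(9),φ(10)) = (4,10) ∈ E(G2) ✓
All 23 edges of G1 map to edges of G2, and |E(G1)| = |E(G2)| = 23, so φ is a bijection on edges as well as vertices. Hence G1 ≅ G2.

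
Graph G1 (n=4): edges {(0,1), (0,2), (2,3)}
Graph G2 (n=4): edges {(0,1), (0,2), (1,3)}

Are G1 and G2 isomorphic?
Yes, isomorphic

The graphs are isomorphic.
One valid mapping φ: V(G1) → V(G2): 0→0, 1→2, 2→1, 3→3

Verify φ preserves adjacency — for each edge of G1, its image is an edge of G2:
  (0,1) → (φ(0),φ(1)) = (0,2) ∈ E(G2) ✓
  (0,2) → (φ(0),φ(2)) = (0,1) ∈ E(G2) ✓
  (2,3) → (φ(2),φ(3)) = (1,3) ∈ E(G2) ✓
All 3 edges of G1 map to edges of G2, and |E(G1)| = |E(G2)| = 3, so φ is a bijection on edges as well as vertices. Hence G1 ≅ G2.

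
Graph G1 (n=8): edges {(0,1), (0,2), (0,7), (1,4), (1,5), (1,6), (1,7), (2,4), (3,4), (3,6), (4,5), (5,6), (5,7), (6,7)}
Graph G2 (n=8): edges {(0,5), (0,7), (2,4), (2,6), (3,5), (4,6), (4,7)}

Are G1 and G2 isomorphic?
No, not isomorphic

The graphs are NOT isomorphic.

Connected components of G1: 1 component(s) with vertex sets [[0, 1, 2, 3, 4, 5, 6, 7]], sizes [8].
Connected components of G2: 2 component(s) with vertex sets [[1], [0, 2, 3, 4, 5, 6, 7]], sizes [1, 7].
The number of connected components (and the multiset of component sizes) is an isomorphism invariant — an isomorphism maps each component of G1 bijectively onto a component of G2. Since G1 has 1 component(s) and G2 has 2, they cannot be isomorphic.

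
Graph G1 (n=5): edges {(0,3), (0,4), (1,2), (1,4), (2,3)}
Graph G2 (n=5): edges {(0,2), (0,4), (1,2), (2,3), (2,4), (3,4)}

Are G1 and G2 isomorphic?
No, not isomorphic

The graphs are NOT isomorphic.

Counting triangles (3-cliques): G1 has 0, G2 has 2.
Triangle count is an isomorphism invariant, so differing triangle counts rule out isomorphism.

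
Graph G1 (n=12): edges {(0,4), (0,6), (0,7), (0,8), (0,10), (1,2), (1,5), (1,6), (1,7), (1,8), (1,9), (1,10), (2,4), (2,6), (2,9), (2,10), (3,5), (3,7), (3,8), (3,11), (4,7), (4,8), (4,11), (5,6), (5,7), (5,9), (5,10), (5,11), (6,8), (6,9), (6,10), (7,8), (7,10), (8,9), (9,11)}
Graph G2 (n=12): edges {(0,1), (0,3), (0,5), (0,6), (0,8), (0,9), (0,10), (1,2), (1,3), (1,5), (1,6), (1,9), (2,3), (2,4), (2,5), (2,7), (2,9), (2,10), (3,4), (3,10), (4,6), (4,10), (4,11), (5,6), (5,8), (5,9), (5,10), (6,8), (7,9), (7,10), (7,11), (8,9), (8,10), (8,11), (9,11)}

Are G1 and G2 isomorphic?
Yes, isomorphic

The graphs are isomorphic.
One valid mapping φ: V(G1) → V(G2): 0→3, 1→5, 2→6, 3→7, 4→4, 5→9, 6→0, 7→2, 8→10, 9→8, 10→1, 11→11

Verify φ preserves adjacency — for each edge of G1, its image is an edge of G2:
  (0,4) → (φ(0),φ(4)) = (3,4) ∈ E(G2) ✓
  (0,6) → (φ(0),φ(6)) = (0,3) ∈ E(G2) ✓
  (0,7) → (φ(0),φ(7)) = (2,3) ∈ E(G2) ✓
  (0,8) → (φ(0),φ(8)) = (3,10) ∈ E(G2) ✓
  (0,10) → (φ(0),φ(10)) = (1,3) ∈ E(G2) ✓
  (1,2) → (φ(1),φ(2)) = (5,6) ∈ E(G2) ✓
  (1,5) → (φ(1),φ(5)) = (5,9) ∈ E(G2) ✓
  (1,6) → (φ(1),φ(6)) = (0,5) ∈ E(G2) ✓
  (1,7) → (φ(1),φ(7)) = (2,5) ∈ E(G2) ✓
  (1,8) → (φ(1),φ(8)) = (5,10) ∈ E(G2) ✓
  (1,9) → (φ(1),φ(9)) = (5,8) ∈ E(G2) ✓
  (1,10) → (φ(1),φ(10)) = (1,5) ∈ E(G2) ✓
  (2,4) → (φ(2),φ(4)) = (4,6) ∈ E(G2) ✓
  (2,6) → (φ(2),φ(6)) = (0,6) ∈ E(G2) ✓
  (2,9) → (φ(2),φ(9)) = (6,8) ∈ E(G2) ✓
  (2,10) → (φ(2),φ(10)) = (1,6) ∈ E(G2) ✓
  (3,5) → (φ(3),φ(5)) = (7,9) ∈ E(G2) ✓
  (3,7) → (φ(3),φ(7)) = (2,7) ∈ E(G2) ✓
  (3,8) → (φ(3),φ(8)) = (7,10) ∈ E(G2) ✓
  (3,11) → (φ(3),φ(11)) = (7,11) ∈ E(G2) ✓
  (4,7) → (φ(4),φ(7)) = (2,4) ∈ E(G2) ✓
  (4,8) → (φ(4),φ(8)) = (4,10) ∈ E(G2) ✓
  (4,11) → (φ(4),φ(11)) = (4,11) ∈ E(G2) ✓
  (5,6) → (φ(5),φ(6)) = (0,9) ∈ E(G2) ✓
  (5,7) → (φ(5),φ(7)) = (2,9) ∈ E(G2) ✓
  (5,9) → (φ(5),φ(9)) = (8,9) ∈ E(G2) ✓
  (5,10) → (φ(5),φ(10)) = (1,9) ∈ E(G2) ✓
  (5,11) → (φ(5),φ(11)) = (9,11) ∈ E(G2) ✓
  (6,8) → (φ(6),φ(8)) = (0,10) ∈ E(G2) ✓
  (6,9) → (φ(6),φ(9)) = (0,8) ∈ E(G2) ✓
  (6,10) → (φ(6),φ(10)) = (0,1) ∈ E(G2) ✓
  (7,8) → (φ(7),φ(8)) = (2,10) ∈ E(G2) ✓
  (7,10) → (φ(7),φ(10)) = (1,2) ∈ E(G2) ✓
  (8,9) → (φ(8),φ(9)) = (8,10) ∈ E(G2) ✓
  (9,11) → (φ(9),φ(11)) = (8,11) ∈ E(G2) ✓
All 35 edges of G1 map to edges of G2, and |E(G1)| = |E(G2)| = 35, so φ is a bijection on edges as well as vertices. Hence G1 ≅ G2.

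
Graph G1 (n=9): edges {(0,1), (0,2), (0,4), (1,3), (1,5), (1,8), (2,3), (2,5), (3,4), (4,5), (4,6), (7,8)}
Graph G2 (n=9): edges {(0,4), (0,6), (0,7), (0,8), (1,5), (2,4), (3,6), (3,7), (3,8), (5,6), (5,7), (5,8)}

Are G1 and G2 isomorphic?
Yes, isomorphic

The graphs are isomorphic.
One valid mapping φ: V(G1) → V(G2): 0→7, 1→0, 2→3, 3→6, 4→5, 5→8, 6→1, 7→2, 8→4

Verify φ preserves adjacency — for each edge of G1, its image is an edge of G2:
  (0,1) → (φ(0),φ(1)) = (0,7) ∈ E(G2) ✓
  (0,2) → (φ(0),φ(2)) = (3,7) ∈ E(G2) ✓
  (0,4) → (φ(0),φ(4)) = (5,7) ∈ E(G2) ✓
  (1,3) → (φ(1),φ(3)) = (0,6) ∈ E(G2) ✓
  (1,5) → (φ(1),φ(5)) = (0,8) ∈ E(G2) ✓
  (1,8) → (φ(1),φ(8)) = (0,4) ∈ E(G2) ✓
  (2,3) → (φ(2),φ(3)) = (3,6) ∈ E(G2) ✓
  (2,5) → (φ(2),φ(5)) = (3,8) ∈ E(G2) ✓
  (3,4) → (φ(3),φ(4)) = (5,6) ∈ E(G2) ✓
  (4,5) → (φ(4),φ(5)) = (5,8) ∈ E(G2) ✓
  (4,6) → (φ(4),φ(6)) = (1,5) ∈ E(G2) ✓
  (7,8) → (φ(7),φ(8)) = (2,4) ∈ E(G2) ✓
All 12 edges of G1 map to edges of G2, and |E(G1)| = |E(G2)| = 12, so φ is a bijection on edges as well as vertices. Hence G1 ≅ G2.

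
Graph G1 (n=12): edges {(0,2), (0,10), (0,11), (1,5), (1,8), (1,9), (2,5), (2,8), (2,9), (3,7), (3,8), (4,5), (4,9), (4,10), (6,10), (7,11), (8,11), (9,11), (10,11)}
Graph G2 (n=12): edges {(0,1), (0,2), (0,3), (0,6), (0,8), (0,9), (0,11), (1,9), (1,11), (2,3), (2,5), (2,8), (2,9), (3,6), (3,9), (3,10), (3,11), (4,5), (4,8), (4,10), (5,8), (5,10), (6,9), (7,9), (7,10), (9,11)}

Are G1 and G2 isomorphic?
No, not isomorphic

The graphs are NOT isomorphic.

Degrees in G1: deg(0)=3, deg(1)=3, deg(2)=4, deg(3)=2, deg(4)=3, deg(5)=3, deg(6)=1, deg(7)=2, deg(8)=4, deg(9)=4, deg(10)=4, deg(11)=5.
Sorted degree sequence of G1: [5, 4, 4, 4, 4, 3, 3, 3, 3, 2, 2, 1].
Degrees in G2: deg(0)=7, deg(1)=3, deg(2)=5, deg(3)=6, deg(4)=3, deg(5)=4, deg(6)=3, deg(7)=2, deg(8)=4, deg(9)=7, deg(10)=4, deg(11)=4.
Sorted degree sequence of G2: [7, 7, 6, 5, 4, 4, 4, 4, 3, 3, 3, 2].
The (sorted) degree sequence is an isomorphism invariant, so since G1 and G2 have different degree sequences they cannot be isomorphic.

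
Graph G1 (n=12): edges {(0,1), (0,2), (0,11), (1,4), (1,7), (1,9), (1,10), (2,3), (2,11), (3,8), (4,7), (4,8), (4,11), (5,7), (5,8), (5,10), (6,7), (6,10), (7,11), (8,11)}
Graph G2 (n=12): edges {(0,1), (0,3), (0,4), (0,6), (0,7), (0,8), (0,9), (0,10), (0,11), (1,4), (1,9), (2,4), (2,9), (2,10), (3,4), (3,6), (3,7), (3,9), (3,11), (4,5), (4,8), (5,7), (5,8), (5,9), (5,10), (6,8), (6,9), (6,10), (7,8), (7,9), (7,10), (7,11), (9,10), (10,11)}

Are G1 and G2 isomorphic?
No, not isomorphic

The graphs are NOT isomorphic.

Counting triangles (3-cliques): G1 has 4, G2 has 29.
Triangle count is an isomorphism invariant, so differing triangle counts rule out isomorphism.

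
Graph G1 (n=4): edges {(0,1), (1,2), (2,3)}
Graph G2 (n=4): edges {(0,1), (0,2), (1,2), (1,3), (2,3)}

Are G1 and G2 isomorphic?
No, not isomorphic

The graphs are NOT isomorphic.

Degrees in G1: deg(0)=1, deg(1)=2, deg(2)=2, deg(3)=1.
Sorted degree sequence of G1: [2, 2, 1, 1].
Degrees in G2: deg(0)=2, deg(1)=3, deg(2)=3, deg(3)=2.
Sorted degree sequence of G2: [3, 3, 2, 2].
The (sorted) degree sequence is an isomorphism invariant, so since G1 and G2 have different degree sequences they cannot be isomorphic.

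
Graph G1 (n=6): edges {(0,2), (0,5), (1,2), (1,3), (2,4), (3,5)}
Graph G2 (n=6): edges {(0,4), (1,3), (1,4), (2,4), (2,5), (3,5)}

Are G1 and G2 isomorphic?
Yes, isomorphic

The graphs are isomorphic.
One valid mapping φ: V(G1) → V(G2): 0→1, 1→2, 2→4, 3→5, 4→0, 5→3

Verify φ preserves adjacency — for each edge of G1, its image is an edge of G2:
  (0,2) → (φ(0),φ(2)) = (1,4) ∈ E(G2) ✓
  (0,5) → (φ(0),φ(5)) = (1,3) ∈ E(G2) ✓
  (1,2) → (φ(1),φ(2)) = (2,4) ∈ E(G2) ✓
  (1,3) → (φ(1),φ(3)) = (2,5) ∈ E(G2) ✓
  (2,4) → (φ(2),φ(4)) = (0,4) ∈ E(G2) ✓
  (3,5) → (φ(3),φ(5)) = (3,5) ∈ E(G2) ✓
All 6 edges of G1 map to edges of G2, and |E(G1)| = |E(G2)| = 6, so φ is a bijection on edges as well as vertices. Hence G1 ≅ G2.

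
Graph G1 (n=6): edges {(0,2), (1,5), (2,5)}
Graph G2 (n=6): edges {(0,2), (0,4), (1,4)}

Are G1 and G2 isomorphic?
Yes, isomorphic

The graphs are isomorphic.
One valid mapping φ: V(G1) → V(G2): 0→1, 1→2, 2→4, 3→3, 4→5, 5→0

Verify φ preserves adjacency — for each edge of G1, its image is an edge of G2:
  (0,2) → (φ(0),φ(2)) = (1,4) ∈ E(G2) ✓
  (1,5) → (φ(1),φ(5)) = (0,2) ∈ E(G2) ✓
  (2,5) → (φ(2),φ(5)) = (0,4) ∈ E(G2) ✓
All 3 edges of G1 map to edges of G2, and |E(G1)| = |E(G2)| = 3, so φ is a bijection on edges as well as vertices. Hence G1 ≅ G2.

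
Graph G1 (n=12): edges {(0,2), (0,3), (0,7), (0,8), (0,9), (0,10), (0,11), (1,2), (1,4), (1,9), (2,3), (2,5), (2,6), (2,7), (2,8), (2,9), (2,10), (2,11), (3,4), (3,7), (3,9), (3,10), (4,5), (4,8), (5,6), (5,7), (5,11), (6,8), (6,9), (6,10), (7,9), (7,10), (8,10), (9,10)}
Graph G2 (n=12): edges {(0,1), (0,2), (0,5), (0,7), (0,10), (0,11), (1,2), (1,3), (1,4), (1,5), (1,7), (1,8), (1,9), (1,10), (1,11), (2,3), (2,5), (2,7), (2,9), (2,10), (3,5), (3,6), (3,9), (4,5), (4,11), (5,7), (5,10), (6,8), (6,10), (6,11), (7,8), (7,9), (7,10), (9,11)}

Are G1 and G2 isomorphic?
Yes, isomorphic

The graphs are isomorphic.
One valid mapping φ: V(G1) → V(G2): 0→5, 1→8, 2→1, 3→10, 4→6, 5→11, 6→9, 7→0, 8→3, 9→7, 10→2, 11→4

Verify φ preserves adjacency — for each edge of G1, its image is an edge of G2:
  (0,2) → (φ(0),φ(2)) = (1,5) ∈ E(G2) ✓
  (0,3) → (φ(0),φ(3)) = (5,10) ∈ E(G2) ✓
  (0,7) → (φ(0),φ(7)) = (0,5) ∈ E(G2) ✓
  (0,8) → (φ(0),φ(8)) = (3,5) ∈ E(G2) ✓
  (0,9) → (φ(0),φ(9)) = (5,7) ∈ E(G2) ✓
  (0,10) → (φ(0),φ(10)) = (2,5) ∈ E(G2) ✓
  (0,11) → (φ(0),φ(11)) = (4,5) ∈ E(G2) ✓
  (1,2) → (φ(1),φ(2)) = (1,8) ∈ E(G2) ✓
  (1,4) → (φ(1),φ(4)) = (6,8) ∈ E(G2) ✓
  (1,9) → (φ(1),φ(9)) = (7,8) ∈ E(G2) ✓
  (2,3) → (φ(2),φ(3)) = (1,10) ∈ E(G2) ✓
  (2,5) → (φ(2),φ(5)) = (1,11) ∈ E(G2) ✓
  (2,6) → (φ(2),φ(6)) = (1,9) ∈ E(G2) ✓
  (2,7) → (φ(2),φ(7)) = (0,1) ∈ E(G2) ✓
  (2,8) → (φ(2),φ(8)) = (1,3) ∈ E(G2) ✓
  (2,9) → (φ(2),φ(9)) = (1,7) ∈ E(G2) ✓
  (2,10) → (φ(2),φ(10)) = (1,2) ∈ E(G2) ✓
  (2,11) → (φ(2),φ(11)) = (1,4) ∈ E(G2) ✓
  (3,4) → (φ(3),φ(4)) = (6,10) ∈ E(G2) ✓
  (3,7) → (φ(3),φ(7)) = (0,10) ∈ E(G2) ✓
  (3,9) → (φ(3),φ(9)) = (7,10) ∈ E(G2) ✓
  (3,10) → (φ(3),φ(10)) = (2,10) ∈ E(G2) ✓
  (4,5) → (φ(4),φ(5)) = (6,11) ∈ E(G2) ✓
  (4,8) → (φ(4),φ(8)) = (3,6) ∈ E(G2) ✓
  (5,6) → (φ(5),φ(6)) = (9,11) ∈ E(G2) ✓
  (5,7) → (φ(5),φ(7)) = (0,11) ∈ E(G2) ✓
  (5,11) → (φ(5),φ(11)) = (4,11) ∈ E(G2) ✓
  (6,8) → (φ(6),φ(8)) = (3,9) ∈ E(G2) ✓
  (6,9) → (φ(6),φ(9)) = (7,9) ∈ E(G2) ✓
  (6,10) → (φ(6),φ(10)) = (2,9) ∈ E(G2) ✓
  (7,9) → (φ(7),φ(9)) = (0,7) ∈ E(G2) ✓
  (7,10) → (φ(7),φ(10)) = (0,2) ∈ E(G2) ✓
  (8,10) → (φ(8),φ(10)) = (2,3) ∈ E(G2) ✓
  (9,10) → (φ(9),φ(10)) = (2,7) ∈ E(G2) ✓
All 34 edges of G1 map to edges of G2, and |E(G1)| = |E(G2)| = 34, so φ is a bijection on edges as well as vertices. Hence G1 ≅ G2.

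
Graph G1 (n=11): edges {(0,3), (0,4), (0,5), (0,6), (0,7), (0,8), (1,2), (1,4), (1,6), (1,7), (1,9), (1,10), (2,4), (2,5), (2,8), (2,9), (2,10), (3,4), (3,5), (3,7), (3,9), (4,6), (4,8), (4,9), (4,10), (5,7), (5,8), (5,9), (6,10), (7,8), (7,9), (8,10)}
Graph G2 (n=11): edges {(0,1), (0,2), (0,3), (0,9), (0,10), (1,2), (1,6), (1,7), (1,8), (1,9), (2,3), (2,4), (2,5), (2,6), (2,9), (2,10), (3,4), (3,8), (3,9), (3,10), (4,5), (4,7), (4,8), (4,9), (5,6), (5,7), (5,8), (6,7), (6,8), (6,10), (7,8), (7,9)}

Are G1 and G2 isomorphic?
Yes, isomorphic

The graphs are isomorphic.
One valid mapping φ: V(G1) → V(G2): 0→6, 1→3, 2→9, 3→5, 4→2, 5→7, 6→10, 7→8, 8→1, 9→4, 10→0

Verify φ preserves adjacency — for each edge of G1, its image is an edge of G2:
  (0,3) → (φ(0),φ(3)) = (5,6) ∈ E(G2) ✓
  (0,4) → (φ(0),φ(4)) = (2,6) ∈ E(G2) ✓
  (0,5) → (φ(0),φ(5)) = (6,7) ∈ E(G2) ✓
  (0,6) → (φ(0),φ(6)) = (6,10) ∈ E(G2) ✓
  (0,7) → (φ(0),φ(7)) = (6,8) ∈ E(G2) ✓
  (0,8) → (φ(0),φ(8)) = (1,6) ∈ E(G2) ✓
  (1,2) → (φ(1),φ(2)) = (3,9) ∈ E(G2) ✓
  (1,4) → (φ(1),φ(4)) = (2,3) ∈ E(G2) ✓
  (1,6) → (φ(1),φ(6)) = (3,10) ∈ E(G2) ✓
  (1,7) → (φ(1),φ(7)) = (3,8) ∈ E(G2) ✓
  (1,9) → (φ(1),φ(9)) = (3,4) ∈ E(G2) ✓
  (1,10) → (φ(1),φ(10)) = (0,3) ∈ E(G2) ✓
  (2,4) → (φ(2),φ(4)) = (2,9) ∈ E(G2) ✓
  (2,5) → (φ(2),φ(5)) = (7,9) ∈ E(G2) ✓
  (2,8) → (φ(2),φ(8)) = (1,9) ∈ E(G2) ✓
  (2,9) → (φ(2),φ(9)) = (4,9) ∈ E(G2) ✓
  (2,10) → (φ(2),φ(10)) = (0,9) ∈ E(G2) ✓
  (3,4) → (φ(3),φ(4)) = (2,5) ∈ E(G2) ✓
  (3,5) → (φ(3),φ(5)) = (5,7) ∈ E(G2) ✓
  (3,7) → (φ(3),φ(7)) = (5,8) ∈ E(G2) ✓
  (3,9) → (φ(3),φ(9)) = (4,5) ∈ E(G2) ✓
  (4,6) → (φ(4),φ(6)) = (2,10) ∈ E(G2) ✓
  (4,8) → (φ(4),φ(8)) = (1,2) ∈ E(G2) ✓
  (4,9) → (φ(4),φ(9)) = (2,4) ∈ E(G2) ✓
  (4,10) → (φ(4),φ(10)) = (0,2) ∈ E(G2) ✓
  (5,7) → (φ(5),φ(7)) = (7,8) ∈ E(G2) ✓
  (5,8) → (φ(5),φ(8)) = (1,7) ∈ E(G2) ✓
  (5,9) → (φ(5),φ(9)) = (4,7) ∈ E(G2) ✓
  (6,10) → (φ(6),φ(10)) = (0,10) ∈ E(G2) ✓
  (7,8) → (φ(7),φ(8)) = (1,8) ∈ E(G2) ✓
  (7,9) → (φ(7),φ(9)) = (4,8) ∈ E(G2) ✓
  (8,10) → (φ(8),φ(10)) = (0,1) ∈ E(G2) ✓
All 32 edges of G1 map to edges of G2, and |E(G1)| = |E(G2)| = 32, so φ is a bijection on edges as well as vertices. Hence G1 ≅ G2.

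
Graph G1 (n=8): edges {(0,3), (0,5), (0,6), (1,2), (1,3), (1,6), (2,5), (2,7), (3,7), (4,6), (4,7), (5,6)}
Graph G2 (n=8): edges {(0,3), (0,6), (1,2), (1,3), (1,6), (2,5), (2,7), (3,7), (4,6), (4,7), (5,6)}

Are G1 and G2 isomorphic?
No, not isomorphic

The graphs are NOT isomorphic.

Counting edges: G1 has 12 edge(s); G2 has 11 edge(s).
Edge count is an isomorphism invariant (a bijection on vertices induces a bijection on edges), so differing edge counts rule out isomorphism.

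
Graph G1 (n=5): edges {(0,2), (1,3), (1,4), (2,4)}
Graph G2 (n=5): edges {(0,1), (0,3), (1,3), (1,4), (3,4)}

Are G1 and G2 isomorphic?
No, not isomorphic

The graphs are NOT isomorphic.

Counting triangles (3-cliques): G1 has 0, G2 has 2.
Triangle count is an isomorphism invariant, so differing triangle counts rule out isomorphism.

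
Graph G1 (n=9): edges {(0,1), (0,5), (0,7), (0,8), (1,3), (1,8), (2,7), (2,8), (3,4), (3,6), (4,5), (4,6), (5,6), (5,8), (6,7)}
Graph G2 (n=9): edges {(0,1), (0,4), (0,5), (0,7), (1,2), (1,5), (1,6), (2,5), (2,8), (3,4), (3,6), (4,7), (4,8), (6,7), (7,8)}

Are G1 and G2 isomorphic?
Yes, isomorphic

The graphs are isomorphic.
One valid mapping φ: V(G1) → V(G2): 0→7, 1→8, 2→3, 3→2, 4→5, 5→0, 6→1, 7→6, 8→4

Verify φ preserves adjacency — for each edge of G1, its image is an edge of G2:
  (0,1) → (φ(0),φ(1)) = (7,8) ∈ E(G2) ✓
  (0,5) → (φ(0),φ(5)) = (0,7) ∈ E(G2) ✓
  (0,7) → (φ(0),φ(7)) = (6,7) ∈ E(G2) ✓
  (0,8) → (φ(0),φ(8)) = (4,7) ∈ E(G2) ✓
  (1,3) → (φ(1),φ(3)) = (2,8) ∈ E(G2) ✓
  (1,8) → (φ(1),φ(8)) = (4,8) ∈ E(G2) ✓
  (2,7) → (φ(2),φ(7)) = (3,6) ∈ E(G2) ✓
  (2,8) → (φ(2),φ(8)) = (3,4) ∈ E(G2) ✓
  (3,4) → (φ(3),φ(4)) = (2,5) ∈ E(G2) ✓
  (3,6) → (φ(3),φ(6)) = (1,2) ∈ E(G2) ✓
  (4,5) → (φ(4),φ(5)) = (0,5) ∈ E(G2) ✓
  (4,6) → (φ(4),φ(6)) = (1,5) ∈ E(G2) ✓
  (5,6) → (φ(5),φ(6)) = (0,1) ∈ E(G2) ✓
  (5,8) → (φ(5),φ(8)) = (0,4) ∈ E(G2) ✓
  (6,7) → (φ(6),φ(7)) = (1,6) ∈ E(G2) ✓
All 15 edges of G1 map to edges of G2, and |E(G1)| = |E(G2)| = 15, so φ is a bijection on edges as well as vertices. Hence G1 ≅ G2.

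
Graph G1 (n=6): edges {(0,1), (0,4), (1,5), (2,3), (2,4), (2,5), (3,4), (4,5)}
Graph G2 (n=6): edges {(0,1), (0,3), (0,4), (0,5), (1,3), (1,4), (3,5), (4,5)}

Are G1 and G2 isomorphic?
No, not isomorphic

The graphs are NOT isomorphic.

Connected components of G1: 1 component(s) with vertex sets [[0, 1, 2, 3, 4, 5]], sizes [6].
Connected components of G2: 2 component(s) with vertex sets [[2], [0, 1, 3, 4, 5]], sizes [1, 5].
The number of connected components (and the multiset of component sizes) is an isomorphism invariant — an isomorphism maps each component of G1 bijectively onto a component of G2. Since G1 has 1 component(s) and G2 has 2, they cannot be isomorphic.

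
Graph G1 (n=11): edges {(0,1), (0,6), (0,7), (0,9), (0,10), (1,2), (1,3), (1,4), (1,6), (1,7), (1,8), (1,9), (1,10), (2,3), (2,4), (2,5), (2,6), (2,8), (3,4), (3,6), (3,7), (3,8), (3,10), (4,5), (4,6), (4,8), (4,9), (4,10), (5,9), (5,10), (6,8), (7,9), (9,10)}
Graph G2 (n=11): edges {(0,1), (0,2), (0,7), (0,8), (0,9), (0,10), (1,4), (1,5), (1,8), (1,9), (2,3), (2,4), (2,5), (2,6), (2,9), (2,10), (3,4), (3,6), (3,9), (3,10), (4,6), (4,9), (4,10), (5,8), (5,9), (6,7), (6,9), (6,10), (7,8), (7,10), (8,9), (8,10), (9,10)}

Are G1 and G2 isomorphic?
Yes, isomorphic

The graphs are isomorphic.
One valid mapping φ: V(G1) → V(G2): 0→1, 1→9, 2→6, 3→2, 4→10, 5→7, 6→4, 7→5, 8→3, 9→8, 10→0

Verify φ preserves adjacency — for each edge of G1, its image is an edge of G2:
  (0,1) → (φ(0),φ(1)) = (1,9) ∈ E(G2) ✓
  (0,6) → (φ(0),φ(6)) = (1,4) ∈ E(G2) ✓
  (0,7) → (φ(0),φ(7)) = (1,5) ∈ E(G2) ✓
  (0,9) → (φ(0),φ(9)) = (1,8) ∈ E(G2) ✓
  (0,10) → (φ(0),φ(10)) = (0,1) ∈ E(G2) ✓
  (1,2) → (φ(1),φ(2)) = (6,9) ∈ E(G2) ✓
  (1,3) → (φ(1),φ(3)) = (2,9) ∈ E(G2) ✓
  (1,4) → (φ(1),φ(4)) = (9,10) ∈ E(G2) ✓
  (1,6) → (φ(1),φ(6)) = (4,9) ∈ E(G2) ✓
  (1,7) → (φ(1),φ(7)) = (5,9) ∈ E(G2) ✓
  (1,8) → (φ(1),φ(8)) = (3,9) ∈ E(G2) ✓
  (1,9) → (φ(1),φ(9)) = (8,9) ∈ E(G2) ✓
  (1,10) → (φ(1),φ(10)) = (0,9) ∈ E(G2) ✓
  (2,3) → (φ(2),φ(3)) = (2,6) ∈ E(G2) ✓
  (2,4) → (φ(2),φ(4)) = (6,10) ∈ E(G2) ✓
  (2,5) → (φ(2),φ(5)) = (6,7) ∈ E(G2) ✓
  (2,6) → (φ(2),φ(6)) = (4,6) ∈ E(G2) ✓
  (2,8) → (φ(2),φ(8)) = (3,6) ∈ E(G2) ✓
  (3,4) → (φ(3),φ(4)) = (2,10) ∈ E(G2) ✓
  (3,6) → (φ(3),φ(6)) = (2,4) ∈ E(G2) ✓
  (3,7) → (φ(3),φ(7)) = (2,5) ∈ E(G2) ✓
  (3,8) → (φ(3),φ(8)) = (2,3) ∈ E(G2) ✓
  (3,10) → (φ(3),φ(10)) = (0,2) ∈ E(G2) ✓
  (4,5) → (φ(4),φ(5)) = (7,10) ∈ E(G2) ✓
  (4,6) → (φ(4),φ(6)) = (4,10) ∈ E(G2) ✓
  (4,8) → (φ(4),φ(8)) = (3,10) ∈ E(G2) ✓
  (4,9) → (φ(4),φ(9)) = (8,10) ∈ E(G2) ✓
  (4,10) → (φ(4),φ(10)) = (0,10) ∈ E(G2) ✓
  (5,9) → (φ(5),φ(9)) = (7,8) ∈ E(G2) ✓
  (5,10) → (φ(5),φ(10)) = (0,7) ∈ E(G2) ✓
  (6,8) → (φ(6),φ(8)) = (3,4) ∈ E(G2) ✓
  (7,9) → (φ(7),φ(9)) = (5,8) ∈ E(G2) ✓
  (9,10) → (φ(9),φ(10)) = (0,8) ∈ E(G2) ✓
All 33 edges of G1 map to edges of G2, and |E(G1)| = |E(G2)| = 33, so φ is a bijection on edges as well as vertices. Hence G1 ≅ G2.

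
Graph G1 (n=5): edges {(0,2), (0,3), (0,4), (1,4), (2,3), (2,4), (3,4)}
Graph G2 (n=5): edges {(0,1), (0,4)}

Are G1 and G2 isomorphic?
No, not isomorphic

The graphs are NOT isomorphic.

Degrees in G1: deg(0)=3, deg(1)=1, deg(2)=3, deg(3)=3, deg(4)=4.
Sorted degree sequence of G1: [4, 3, 3, 3, 1].
Degrees in G2: deg(0)=2, deg(1)=1, deg(2)=0, deg(3)=0, deg(4)=1.
Sorted degree sequence of G2: [2, 1, 1, 0, 0].
The (sorted) degree sequence is an isomorphism invariant, so since G1 and G2 have different degree sequences they cannot be isomorphic.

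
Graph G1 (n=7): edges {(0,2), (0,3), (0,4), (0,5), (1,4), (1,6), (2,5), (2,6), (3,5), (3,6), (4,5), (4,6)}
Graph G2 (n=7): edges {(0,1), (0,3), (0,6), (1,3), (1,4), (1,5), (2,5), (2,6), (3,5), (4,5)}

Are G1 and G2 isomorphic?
No, not isomorphic

The graphs are NOT isomorphic.

Degrees in G1: deg(0)=4, deg(1)=2, deg(2)=3, deg(3)=3, deg(4)=4, deg(5)=4, deg(6)=4.
Sorted degree sequence of G1: [4, 4, 4, 4, 3, 3, 2].
Degrees in G2: deg(0)=3, deg(1)=4, deg(2)=2, deg(3)=3, deg(4)=2, deg(5)=4, deg(6)=2.
Sorted degree sequence of G2: [4, 4, 3, 3, 2, 2, 2].
The (sorted) degree sequence is an isomorphism invariant, so since G1 and G2 have different degree sequences they cannot be isomorphic.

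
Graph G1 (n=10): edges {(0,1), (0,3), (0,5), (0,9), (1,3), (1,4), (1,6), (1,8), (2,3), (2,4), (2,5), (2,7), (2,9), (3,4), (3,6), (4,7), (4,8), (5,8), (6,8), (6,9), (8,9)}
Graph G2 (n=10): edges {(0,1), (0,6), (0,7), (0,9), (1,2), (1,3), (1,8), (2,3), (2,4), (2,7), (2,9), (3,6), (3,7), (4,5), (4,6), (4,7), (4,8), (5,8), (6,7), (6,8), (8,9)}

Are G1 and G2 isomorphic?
Yes, isomorphic

The graphs are isomorphic.
One valid mapping φ: V(G1) → V(G2): 0→0, 1→7, 2→8, 3→6, 4→4, 5→9, 6→3, 7→5, 8→2, 9→1

Verify φ preserves adjacency — for each edge of G1, its image is an edge of G2:
  (0,1) → (φ(0),φ(1)) = (0,7) ∈ E(G2) ✓
  (0,3) → (φ(0),φ(3)) = (0,6) ∈ E(G2) ✓
  (0,5) → (φ(0),φ(5)) = (0,9) ∈ E(G2) ✓
  (0,9) → (φ(0),φ(9)) = (0,1) ∈ E(G2) ✓
  (1,3) → (φ(1),φ(3)) = (6,7) ∈ E(G2) ✓
  (1,4) → (φ(1),φ(4)) = (4,7) ∈ E(G2) ✓
  (1,6) → (φ(1),φ(6)) = (3,7) ∈ E(G2) ✓
  (1,8) → (φ(1),φ(8)) = (2,7) ∈ E(G2) ✓
  (2,3) → (φ(2),φ(3)) = (6,8) ∈ E(G2) ✓
  (2,4) → (φ(2),φ(4)) = (4,8) ∈ E(G2) ✓
  (2,5) → (φ(2),φ(5)) = (8,9) ∈ E(G2) ✓
  (2,7) → (φ(2),φ(7)) = (5,8) ∈ E(G2) ✓
  (2,9) → (φ(2),φ(9)) = (1,8) ∈ E(G2) ✓
  (3,4) → (φ(3),φ(4)) = (4,6) ∈ E(G2) ✓
  (3,6) → (φ(3),φ(6)) = (3,6) ∈ E(G2) ✓
  (4,7) → (φ(4),φ(7)) = (4,5) ∈ E(G2) ✓
  (4,8) → (φ(4),φ(8)) = (2,4) ∈ E(G2) ✓
  (5,8) → (φ(5),φ(8)) = (2,9) ∈ E(G2) ✓
  (6,8) → (φ(6),φ(8)) = (2,3) ∈ E(G2) ✓
  (6,9) → (φ(6),φ(9)) = (1,3) ∈ E(G2) ✓
  (8,9) → (φ(8),φ(9)) = (1,2) ∈ E(G2) ✓
All 21 edges of G1 map to edges of G2, and |E(G1)| = |E(G2)| = 21, so φ is a bijection on edges as well as vertices. Hence G1 ≅ G2.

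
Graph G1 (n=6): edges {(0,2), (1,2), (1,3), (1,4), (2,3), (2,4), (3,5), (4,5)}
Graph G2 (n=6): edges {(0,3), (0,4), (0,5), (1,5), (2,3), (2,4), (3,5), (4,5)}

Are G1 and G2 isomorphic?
Yes, isomorphic

The graphs are isomorphic.
One valid mapping φ: V(G1) → V(G2): 0→1, 1→0, 2→5, 3→4, 4→3, 5→2

Verify φ preserves adjacency — for each edge of G1, its image is an edge of G2:
  (0,2) → (φ(0),φ(2)) = (1,5) ∈ E(G2) ✓
  (1,2) → (φ(1),φ(2)) = (0,5) ∈ E(G2) ✓
  (1,3) → (φ(1),φ(3)) = (0,4) ∈ E(G2) ✓
  (1,4) → (φ(1),φ(4)) = (0,3) ∈ E(G2) ✓
  (2,3) → (φ(2),φ(3)) = (4,5) ∈ E(G2) ✓
  (2,4) → (φ(2),φ(4)) = (3,5) ∈ E(G2) ✓
  (3,5) → (φ(3),φ(5)) = (2,4) ∈ E(G2) ✓
  (4,5) → (φ(4),φ(5)) = (2,3) ∈ E(G2) ✓
All 8 edges of G1 map to edges of G2, and |E(G1)| = |E(G2)| = 8, so φ is a bijection on edges as well as vertices. Hence G1 ≅ G2.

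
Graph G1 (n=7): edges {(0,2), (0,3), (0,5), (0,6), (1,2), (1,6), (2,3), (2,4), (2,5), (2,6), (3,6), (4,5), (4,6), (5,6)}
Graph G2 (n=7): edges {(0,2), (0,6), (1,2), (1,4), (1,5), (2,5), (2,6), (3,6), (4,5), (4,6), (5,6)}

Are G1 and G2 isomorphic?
No, not isomorphic

The graphs are NOT isomorphic.

Degrees in G1: deg(0)=4, deg(1)=2, deg(2)=6, deg(3)=3, deg(4)=3, deg(5)=4, deg(6)=6.
Sorted degree sequence of G1: [6, 6, 4, 4, 3, 3, 2].
Degrees in G2: deg(0)=2, deg(1)=3, deg(2)=4, deg(3)=1, deg(4)=3, deg(5)=4, deg(6)=5.
Sorted degree sequence of G2: [5, 4, 4, 3, 3, 2, 1].
The (sorted) degree sequence is an isomorphism invariant, so since G1 and G2 have different degree sequences they cannot be isomorphic.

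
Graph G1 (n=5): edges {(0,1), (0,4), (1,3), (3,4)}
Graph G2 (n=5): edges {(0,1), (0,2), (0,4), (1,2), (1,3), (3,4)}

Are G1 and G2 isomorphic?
No, not isomorphic

The graphs are NOT isomorphic.

Connected components of G1: 2 component(s) with vertex sets [[2], [0, 1, 3, 4]], sizes [1, 4].
Connected components of G2: 1 component(s) with vertex sets [[0, 1, 2, 3, 4]], sizes [5].
The number of connected components (and the multiset of component sizes) is an isomorphism invariant — an isomorphism maps each component of G1 bijectively onto a component of G2. Since G1 has 2 component(s) and G2 has 1, they cannot be isomorphic.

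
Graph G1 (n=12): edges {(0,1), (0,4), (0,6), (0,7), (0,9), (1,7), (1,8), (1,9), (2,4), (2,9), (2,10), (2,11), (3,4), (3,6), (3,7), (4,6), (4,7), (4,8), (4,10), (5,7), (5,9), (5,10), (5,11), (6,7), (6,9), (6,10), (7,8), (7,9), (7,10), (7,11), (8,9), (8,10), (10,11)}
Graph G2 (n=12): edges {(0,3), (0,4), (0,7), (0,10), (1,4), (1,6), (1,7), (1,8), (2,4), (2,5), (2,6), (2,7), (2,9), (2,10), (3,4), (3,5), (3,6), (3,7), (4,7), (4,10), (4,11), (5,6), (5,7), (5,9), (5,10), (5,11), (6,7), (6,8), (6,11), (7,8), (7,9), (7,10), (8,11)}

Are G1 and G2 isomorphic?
Yes, isomorphic

The graphs are isomorphic.
One valid mapping φ: V(G1) → V(G2): 0→10, 1→0, 2→11, 3→9, 4→5, 5→1, 6→2, 7→7, 8→3, 9→4, 10→6, 11→8

Verify φ preserves adjacency — for each edge of G1, its image is an edge of G2:
  (0,1) → (φ(0),φ(1)) = (0,10) ∈ E(G2) ✓
  (0,4) → (φ(0),φ(4)) = (5,10) ∈ E(G2) ✓
  (0,6) → (φ(0),φ(6)) = (2,10) ∈ E(G2) ✓
  (0,7) → (φ(0),φ(7)) = (7,10) ∈ E(G2) ✓
  (0,9) → (φ(0),φ(9)) = (4,10) ∈ E(G2) ✓
  (1,7) → (φ(1),φ(7)) = (0,7) ∈ E(G2) ✓
  (1,8) → (φ(1),φ(8)) = (0,3) ∈ E(G2) ✓
  (1,9) → (φ(1),φ(9)) = (0,4) ∈ E(G2) ✓
  (2,4) → (φ(2),φ(4)) = (5,11) ∈ E(G2) ✓
  (2,9) → (φ(2),φ(9)) = (4,11) ∈ E(G2) ✓
  (2,10) → (φ(2),φ(10)) = (6,11) ∈ E(G2) ✓
  (2,11) → (φ(2),φ(11)) = (8,11) ∈ E(G2) ✓
  (3,4) → (φ(3),φ(4)) = (5,9) ∈ E(G2) ✓
  (3,6) → (φ(3),φ(6)) = (2,9) ∈ E(G2) ✓
  (3,7) → (φ(3),φ(7)) = (7,9) ∈ E(G2) ✓
  (4,6) → (φ(4),φ(6)) = (2,5) ∈ E(G2) ✓
  (4,7) → (φ(4),φ(7)) = (5,7) ∈ E(G2) ✓
  (4,8) → (φ(4),φ(8)) = (3,5) ∈ E(G2) ✓
  (4,10) → (φ(4),φ(10)) = (5,6) ∈ E(G2) ✓
  (5,7) → (φ(5),φ(7)) = (1,7) ∈ E(G2) ✓
  (5,9) → (φ(5),φ(9)) = (1,4) ∈ E(G2) ✓
  (5,10) → (φ(5),φ(10)) = (1,6) ∈ E(G2) ✓
  (5,11) → (φ(5),φ(11)) = (1,8) ∈ E(G2) ✓
  (6,7) → (φ(6),φ(7)) = (2,7) ∈ E(G2) ✓
  (6,9) → (φ(6),φ(9)) = (2,4) ∈ E(G2) ✓
  (6,10) → (φ(6),φ(10)) = (2,6) ∈ E(G2) ✓
  (7,8) → (φ(7),φ(8)) = (3,7) ∈ E(G2) ✓
  (7,9) → (φ(7),φ(9)) = (4,7) ∈ E(G2) ✓
  (7,10) → (φ(7),φ(10)) = (6,7) ∈ E(G2) ✓
  (7,11) → (φ(7),φ(11)) = (7,8) ∈ E(G2) ✓
  (8,9) → (φ(8),φ(9)) = (3,4) ∈ E(G2) ✓
  (8,10) → (φ(8),φ(10)) = (3,6) ∈ E(G2) ✓
  (10,11) → (φ(10),φ(11)) = (6,8) ∈ E(G2) ✓
All 33 edges of G1 map to edges of G2, and |E(G1)| = |E(G2)| = 33, so φ is a bijection on edges as well as vertices. Hence G1 ≅ G2.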